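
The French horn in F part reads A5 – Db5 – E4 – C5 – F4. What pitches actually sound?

Written C4 on the French horn in F sounds as F3, a perfect fifth lower; apply that shift to every note.
A5 → D5
Db5 → Gb4
E4 → A3
C5 → F4
F4 → Bb3

D5 Gb4 A3 F4 Bb3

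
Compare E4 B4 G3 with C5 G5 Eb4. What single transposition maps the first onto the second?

up a minor sixth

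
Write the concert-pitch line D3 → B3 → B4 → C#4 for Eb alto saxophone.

The Eb alto saxophone sounds a major sixth below written, so the written part must be a major sixth above concert — transpose each note up.
D3 becomes B3
B3 becomes G#4
B4 becomes G#5
C#4 becomes A#4

B3 G#4 G#5 A#4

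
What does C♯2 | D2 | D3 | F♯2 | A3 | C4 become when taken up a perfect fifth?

C#2 to G#2
D2 to A2
D3 to A3
F#2 to C#3
A3 to E4
C4 to G4

G#2 A2 A3 C#3 E4 G4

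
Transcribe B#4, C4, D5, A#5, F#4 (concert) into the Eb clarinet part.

Written C4 sounds as Eb4 on the Eb clarinet, so concert pitches are written a minor third down.
B#4 gives G##4
C4 gives A3
D5 gives B4
A#5 gives F##5
F#4 gives D#4

G##4 A3 B4 F##5 D#4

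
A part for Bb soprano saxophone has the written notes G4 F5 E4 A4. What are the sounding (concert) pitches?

F4 Eb5 D4 G4

The Bb soprano saxophone sounds a major second below written, so transpose each written note down a major second.
G4 becomes F4
F5 becomes Eb5
E4 becomes D4
A4 becomes G4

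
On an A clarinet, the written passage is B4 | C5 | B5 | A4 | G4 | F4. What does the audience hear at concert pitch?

G#4 A4 G#5 F#4 E4 D4

The A clarinet sounds a minor third below written, so transpose each written note down a minor third.
B4 → G#4
C5 → A4
B5 → G#5
A4 → F#4
G4 → E4
F4 → D4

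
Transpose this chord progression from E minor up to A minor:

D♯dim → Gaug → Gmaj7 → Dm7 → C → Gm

G#dim Caug Cmaj7 Gm7 F Cm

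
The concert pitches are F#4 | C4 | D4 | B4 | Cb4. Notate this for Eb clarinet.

Written C4 sounds as Eb4 on the Eb clarinet, so concert pitches are written a minor third down.
F#4 -> D#4
C4 -> A3
D4 -> B3
B4 -> G#4
Cb4 -> Ab3

D#4 A3 B3 G#4 Ab3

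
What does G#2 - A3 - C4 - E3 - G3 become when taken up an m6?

G#2 gives E3
A3 gives F4
C4 gives Ab4
E3 gives C4
G3 gives Eb4

E3 F4 Ab4 C4 Eb4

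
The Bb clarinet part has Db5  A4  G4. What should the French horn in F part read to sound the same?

First find concert pitch: the Bb clarinet sounds a major second below written, so Db5 A4 G4 sounds Cb5 G4 F4.
Then write for French horn in F: it sounds a perfect fifth below written, so the part must be a perfect fifth above concert.
Cb5 → Gb5
G4 → D5
F4 → C5

Gb5 D5 C5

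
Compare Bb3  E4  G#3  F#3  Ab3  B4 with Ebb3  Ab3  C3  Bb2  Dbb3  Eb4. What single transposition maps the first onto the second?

From Bb3 to Ebb3 is 5 letter names — a fifth of some quality.
Ebb3 to Bb3 is 8 semitones, which makes it an augmented fifth; the second version is lower, so the direction is down.
Checking another pair — B4 → Eb4 — gives the same interval.

down an augmented fifth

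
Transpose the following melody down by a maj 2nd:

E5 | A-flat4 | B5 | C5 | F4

E5 -> D5
Ab4 -> Gb4
B5 -> A5
C5 -> Bb4
F4 -> Eb4

D5 Gb4 A5 Bb4 Eb4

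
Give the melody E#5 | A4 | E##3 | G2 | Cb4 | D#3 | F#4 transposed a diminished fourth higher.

A5 Db5 A#3 Cb3 Fbb4 G3 Bb4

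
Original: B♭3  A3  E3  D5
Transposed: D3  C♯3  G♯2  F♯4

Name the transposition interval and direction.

From Bb3 to D3 is 6 letter names — a sixth of some quality.
D3 to Bb3 is 8 semitones, which makes it a minor sixth; the second version is lower, so the direction is down.
Checking another pair — D5 → F#4 — gives the same interval.

down a minor sixth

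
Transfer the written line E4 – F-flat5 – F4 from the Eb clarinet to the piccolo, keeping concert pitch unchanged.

First find concert pitch: the Eb clarinet sounds a minor third above written, so E4 F-flat5 F4 sounds G4 Abb5 Ab4.
Then write for piccolo: it sounds a perfect octave above written, so the part must be a perfect octave below concert.
G4 → G3
Abb5 → Abb4
Ab4 → Ab3

G3 Abb4 Ab3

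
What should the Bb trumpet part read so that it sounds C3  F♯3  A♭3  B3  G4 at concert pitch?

D3 G#3 Bb3 C#4 A4

The Bb trumpet sounds a major second below written, so the written part must be a major second above concert — transpose each note up.
C3 gives D3
F#3 gives G#3
Ab3 gives Bb3
B3 gives C#4
G4 gives A4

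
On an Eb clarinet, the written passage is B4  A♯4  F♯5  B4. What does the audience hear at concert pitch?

D5 C#5 A5 D5

The Eb clarinet sounds a minor third above written, so transpose each written note up a minor third.
B4 → D5
A#4 → C#5
F#5 → A5
B4 → D5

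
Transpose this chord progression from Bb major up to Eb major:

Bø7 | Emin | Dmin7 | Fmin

Eø7 Amin Gmin7 Bbmin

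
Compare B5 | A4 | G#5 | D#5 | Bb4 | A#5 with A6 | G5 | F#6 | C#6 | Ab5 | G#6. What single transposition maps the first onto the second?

up a minor seventh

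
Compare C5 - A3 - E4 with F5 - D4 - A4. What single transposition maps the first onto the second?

Take the first pair: C5 → F5. C to F spans 4 letter names, so the interval is some kind of fourth.
C5 to F5 is 5 semitones, which makes it a perfect fourth; the second version is higher, so the direction is up.
Checking another pair — E4 → A4 — gives the same interval.

up a perfect fourth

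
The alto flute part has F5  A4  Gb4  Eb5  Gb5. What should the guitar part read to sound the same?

C6 E5 Db5 Bb5 Db6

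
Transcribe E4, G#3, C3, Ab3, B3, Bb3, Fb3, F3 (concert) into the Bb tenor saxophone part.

F#5 A#4 D4 Bb4 C#5 C5 Gb4 G4

Written C4 sounds as Bb2 on the Bb tenor saxophone, so concert pitches are written a major ninth up.
E4 to F#5
G#3 to A#4
C3 to D4
Ab3 to Bb4
B3 to C#5
Bb3 to C5
Fb3 to Gb4
F3 to G4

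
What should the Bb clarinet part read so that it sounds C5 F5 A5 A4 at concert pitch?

D5 G5 B5 B4

The Bb clarinet sounds a major second below written, so the written part must be a major second above concert — transpose each note up.
C5 → D5
F5 → G5
A5 → B5
A4 → B4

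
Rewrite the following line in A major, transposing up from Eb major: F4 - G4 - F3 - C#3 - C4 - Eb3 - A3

B4 C#5 B3 F##3 F#4 A3 D#4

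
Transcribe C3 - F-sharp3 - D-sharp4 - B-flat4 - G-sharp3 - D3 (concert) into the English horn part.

Written C4 sounds as F3 on the English horn, so concert pitches are written a perfect fifth up.
C3 gives G3
F#3 gives C#4
D#4 gives A#4
Bb4 gives F5
G#3 gives D#4
D3 gives A3

G3 C#4 A#4 F5 D#4 A3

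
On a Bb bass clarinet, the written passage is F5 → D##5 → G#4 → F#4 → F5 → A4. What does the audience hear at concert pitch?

Eb4 C##4 F#3 E3 Eb4 G3

Written C4 on the Bb bass clarinet sounds as Bb2, a major ninth lower; apply that shift to every note.
F5 gives Eb4
D##5 gives C##4
G#4 gives F#3
F#4 gives E3
F5 gives Eb4
A4 gives G3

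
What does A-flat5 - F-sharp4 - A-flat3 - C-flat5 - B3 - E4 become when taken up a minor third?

Ab5 -> Cb6
F#4 -> A4
Ab3 -> Cb4
Cb5 -> Ebb5
B3 -> D4
E4 -> G4

Cb6 A4 Cb4 Ebb5 D4 G4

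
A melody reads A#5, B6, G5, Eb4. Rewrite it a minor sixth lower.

A minor sixth down from A#5 gives C##5.
B6 down a minor sixth is D#6.
G5 down a minor sixth is B4.
Eb4 down a minor sixth is G3.

C##5 D#6 B4 G3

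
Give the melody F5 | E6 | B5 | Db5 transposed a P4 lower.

C5 B5 F#5 Ab4

F5 → C5
E6 → B5
B5 → F#5
Db5 → Ab4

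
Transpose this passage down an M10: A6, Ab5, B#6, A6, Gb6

A6 down a major tenth is F5.
Ab5: a tenth down reaches F, and 16 semitones makes it Fb4.
B#6 down a major tenth is G#5.
A6: a tenth down reaches F, and 16 semitones makes it F5.
A major tenth down from Gb6 gives Ebb5.

F5 Fb4 G#5 F5 Ebb5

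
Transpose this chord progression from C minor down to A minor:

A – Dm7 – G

C minor down to A minor is a minor third; each chord root moves by that interval while the quality stays the same.
A: root A down a minor third → F#, giving F#.
Dm7: root D down a minor third → B, giving Bm7.
G: root G down a minor third → E, giving E.

F# Bm7 E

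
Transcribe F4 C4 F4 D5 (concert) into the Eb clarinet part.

D4 A3 D4 B4

The Eb clarinet sounds a minor third above written, so the written part must be a minor third below concert — transpose each note down.
F4 to D4
C4 to A3
F4 to D4
D5 to B4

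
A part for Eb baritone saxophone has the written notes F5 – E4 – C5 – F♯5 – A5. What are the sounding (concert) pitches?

Ab3 G2 Eb3 A3 C4

The Eb baritone saxophone sounds a major thirteenth below written, so transpose each written note down a major thirteenth.
F5 -> Ab3
E4 -> G2
C5 -> Eb3
F#5 -> A3
A5 -> C4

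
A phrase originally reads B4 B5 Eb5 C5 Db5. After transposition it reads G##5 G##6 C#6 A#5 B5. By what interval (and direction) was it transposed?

up an augmented sixth

Take the first pair: B4 → G##5. B to G spans 6 letter names, so the interval is some kind of sixth.
B4 to G##5 is 10 semitones, which makes it an augmented sixth; the second version is higher, so the direction is up.
Checking another pair — Db5 → B5 — gives the same interval.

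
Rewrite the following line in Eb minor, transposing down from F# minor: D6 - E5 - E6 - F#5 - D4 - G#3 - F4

Cb6 Db5 Db6 Eb5 Cb4 F3 Ebb4

From F# down to Eb is an augmented second; apply that to each pitch.
D6 -> Cb6
E5 -> Db5
E6 -> Db6
F#5 -> Eb5
D4 -> Cb4
G#3 -> F3
F4 -> Ebb4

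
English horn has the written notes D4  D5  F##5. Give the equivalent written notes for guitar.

First find concert pitch: the English horn sounds a perfect fifth below written, so D4 D5 F##5 sounds G3 G4 B#4.
Then write for guitar: it sounds a perfect octave below written, so the part must be a perfect octave above concert.
G3 → G4
G4 → G5
B#4 → B#5

G4 G5 B#5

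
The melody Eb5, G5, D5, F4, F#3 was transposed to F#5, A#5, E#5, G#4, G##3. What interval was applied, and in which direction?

From Eb5 to F#5 is 2 letter names — a second of some quality.
Eb5 to F#5 is 3 semitones, which makes it an augmented second; the second version is higher, so the direction is up.
Checking another pair — F#3 → G##3 — gives the same interval.

up an augmented second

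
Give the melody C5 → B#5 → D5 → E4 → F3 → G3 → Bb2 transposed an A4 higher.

F#5 E##6 G#5 A#4 B3 C#4 E3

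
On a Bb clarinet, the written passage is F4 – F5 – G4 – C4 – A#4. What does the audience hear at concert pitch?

The Bb clarinet sounds a major second below written, so transpose each written note down a major second.
F4 to Eb4
F5 to Eb5
G4 to F4
C4 to Bb3
A#4 to G#4

Eb4 Eb5 F4 Bb3 G#4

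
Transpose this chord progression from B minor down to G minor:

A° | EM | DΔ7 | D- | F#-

B minor down to G minor is a major third; each chord root moves by that interval while the quality stays the same.
A°: root A down a major third → F, giving F°.
EM: root E down a major third → C, giving CM.
DΔ7: root D down a major third → Bb, giving BbΔ7.
D-: root D down a major third → Bb, giving Bb-.
F#-: root F# down a major third → D, giving D-.

F° CM BbΔ7 Bb- D-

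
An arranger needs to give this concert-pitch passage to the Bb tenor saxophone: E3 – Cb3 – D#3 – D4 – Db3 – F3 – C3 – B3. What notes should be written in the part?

F#4 Db4 E#4 E5 Eb4 G4 D4 C#5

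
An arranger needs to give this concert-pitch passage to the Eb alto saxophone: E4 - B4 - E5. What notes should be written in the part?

The Eb alto saxophone sounds a major sixth below written, so the written part must be a major sixth above concert — transpose each note up.
E4 → C#5
B4 → G#5
E5 → C#6

C#5 G#5 C#6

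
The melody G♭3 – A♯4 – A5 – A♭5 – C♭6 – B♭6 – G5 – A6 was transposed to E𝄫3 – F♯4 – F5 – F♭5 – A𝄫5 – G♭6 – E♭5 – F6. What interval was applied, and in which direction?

Take the first pair: Gb3 → Ebb3. G to E spans 3 letter names, so the interval is some kind of third.
Ebb3 to Gb3 is 4 semitones, which makes it a major third; the second version is lower, so the direction is down.
Checking another pair — A6 → F6 — gives the same interval.

down a major third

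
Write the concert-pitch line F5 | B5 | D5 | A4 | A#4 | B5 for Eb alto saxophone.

Written C4 sounds as Eb3 on the Eb alto saxophone, so concert pitches are written a major sixth up.
F5 gives D6
B5 gives G#6
D5 gives B5
A4 gives F#5
A#4 gives F##5
B5 gives G#6

D6 G#6 B5 F#5 F##5 G#6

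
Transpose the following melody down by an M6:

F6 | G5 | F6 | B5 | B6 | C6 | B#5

F6 → Ab5
G5 → Bb4
F6 → Ab5
B5 → D5
B6 → D6
C6 → Eb5
B#5 → D#5

Ab5 Bb4 Ab5 D5 D6 Eb5 D#5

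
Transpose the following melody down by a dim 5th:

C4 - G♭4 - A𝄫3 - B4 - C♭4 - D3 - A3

F#3 C4 Db3 E#4 F3 G#2 D#3

C4: a fifth down reaches F, and 6 semitones makes it F#3.
A diminished fifth down from Gb4 gives C4.
Abb3: a fifth down reaches D, and 6 semitones makes it Db3.
A diminished fifth down from B4 gives E#4.
A diminished fifth down from Cb4 gives F3.
D3 down a diminished fifth is G#2.
A3: a fifth down reaches D, and 6 semitones makes it D#3.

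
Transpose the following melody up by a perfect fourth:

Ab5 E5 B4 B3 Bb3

Db6 A5 E5 E4 Eb4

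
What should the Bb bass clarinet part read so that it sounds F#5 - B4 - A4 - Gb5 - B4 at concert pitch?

G#6 C#6 B5 Ab6 C#6

The Bb bass clarinet sounds a major ninth below written, so the written part must be a major ninth above concert — transpose each note up.
F#5 → G#6
B4 → C#6
A4 → B5
Gb5 → Ab6
B4 → C#6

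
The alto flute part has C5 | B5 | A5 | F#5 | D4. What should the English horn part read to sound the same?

First find concert pitch: the alto flute sounds a perfect fourth below written, so C5 B5 A5 F#5 D4 sounds G4 F#5 E5 C#5 A3.
Then write for English horn: it sounds a perfect fifth below written, so the part must be a perfect fifth above concert.
G4 → D5
F#5 → C#6
E5 → B5
C#5 → G#5
A3 → E4

D5 C#6 B5 G#5 E4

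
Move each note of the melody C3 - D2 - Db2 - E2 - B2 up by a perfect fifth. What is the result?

C3: a fifth up reaches G, and 7 semitones makes it G3.
D2: a fifth up reaches A, and 7 semitones makes it A2.
Db2 up a perfect fifth is Ab2.
E2 up a perfect fifth is B2.
A perfect fifth up from B2 gives F#3.

G3 A2 Ab2 B2 F#3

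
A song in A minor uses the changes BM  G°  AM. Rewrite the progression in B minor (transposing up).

C#M A° BM

A minor up to B minor is a major second; each chord root moves by that interval while the quality stays the same.
BM: root B up a major second → C#, giving C#M.
G°: root G up a major second → A, giving A°.
AM: root A up a major second → B, giving BM.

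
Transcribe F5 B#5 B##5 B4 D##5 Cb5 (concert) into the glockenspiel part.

Written C4 sounds as C6 on the glockenspiel, so concert pitches are written a perfect fifteenth down.
F5 -> F3
B#5 -> B#3
B##5 -> B##3
B4 -> B2
D##5 -> D##3
Cb5 -> Cb3

F3 B#3 B##3 B2 D##3 Cb3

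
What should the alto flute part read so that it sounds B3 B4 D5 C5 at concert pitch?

Written C4 sounds as G3 on the alto flute, so concert pitches are written a perfect fourth up.
B3 becomes E4
B4 becomes E5
D5 becomes G5
C5 becomes F5

E4 E5 G5 F5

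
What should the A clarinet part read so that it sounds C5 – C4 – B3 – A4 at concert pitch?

Eb5 Eb4 D4 C5

Written C4 sounds as A3 on the A clarinet, so concert pitches are written a minor third up.
C5 -> Eb5
C4 -> Eb4
B3 -> D4
A4 -> C5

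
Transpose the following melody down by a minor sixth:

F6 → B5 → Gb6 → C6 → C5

F6 gives A5
B5 gives D#5
Gb6 gives Bb5
C6 gives E5
C5 gives E4

A5 D#5 Bb5 E5 E4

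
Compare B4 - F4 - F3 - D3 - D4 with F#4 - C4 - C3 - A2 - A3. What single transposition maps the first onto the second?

From B4 to F#4 is 4 letter names — a fourth of some quality.
F#4 to B4 is 5 semitones, which makes it a perfect fourth; the second version is lower, so the direction is down.
Checking another pair — D4 → A3 — gives the same interval.

down a perfect fourth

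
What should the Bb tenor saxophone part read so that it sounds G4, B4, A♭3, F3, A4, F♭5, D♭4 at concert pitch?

A5 C#6 Bb4 G4 B5 Gb6 Eb5

Written C4 sounds as Bb2 on the Bb tenor saxophone, so concert pitches are written a major ninth up.
G4 gives A5
B4 gives C#6
Ab3 gives Bb4
F3 gives G4
A4 gives B5
Fb5 gives Gb6
Db4 gives Eb5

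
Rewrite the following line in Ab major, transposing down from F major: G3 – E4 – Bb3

Bb2 G3 Db3

F major to Ab major down is a major sixth, so every note moves down by that interval.
G3 to Bb2
E4 to G3
Bb3 to Db3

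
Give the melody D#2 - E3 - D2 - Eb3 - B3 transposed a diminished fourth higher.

G2 Ab3 Gb2 Abb3 Eb4

D#2 gives G2
E3 gives Ab3
D2 gives Gb2
Eb3 gives Abb3
B3 gives Eb4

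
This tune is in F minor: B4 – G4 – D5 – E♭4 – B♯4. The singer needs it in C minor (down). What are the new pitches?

From F down to C is a perfect fourth; apply that to each pitch.
B4 becomes F#4
G4 becomes D4
D5 becomes A4
Eb4 becomes Bb3
B#4 becomes F##4

F#4 D4 A4 Bb3 F##4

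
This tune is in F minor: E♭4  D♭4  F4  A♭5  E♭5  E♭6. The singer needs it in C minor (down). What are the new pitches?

From F down to C is a perfect fourth; apply that to each pitch.
Eb4 -> Bb3
Db4 -> Ab3
F4 -> C4
Ab5 -> Eb5
Eb5 -> Bb4
Eb6 -> Bb5

Bb3 Ab3 C4 Eb5 Bb4 Bb5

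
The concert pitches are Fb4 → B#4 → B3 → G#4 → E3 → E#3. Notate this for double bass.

The double bass sounds a perfect octave below written, so the written part must be a perfect octave above concert — transpose each note up.
Fb4 becomes Fb5
B#4 becomes B#5
B3 becomes B4
G#4 becomes G#5
E3 becomes E4
E#3 becomes E#4

Fb5 B#5 B4 G#5 E4 E#4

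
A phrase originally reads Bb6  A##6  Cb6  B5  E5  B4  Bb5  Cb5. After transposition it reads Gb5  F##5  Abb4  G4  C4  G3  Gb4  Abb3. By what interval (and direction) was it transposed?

down a major tenth

From Bb6 to Gb5 is 10 letter names — a tenth of some quality.
Gb5 to Bb6 is 16 semitones, which makes it a major tenth; the second version is lower, so the direction is down.
Checking another pair — Cb5 → Abb3 — gives the same interval.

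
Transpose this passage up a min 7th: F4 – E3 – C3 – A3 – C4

Eb5 D4 Bb3 G4 Bb4

F4 up a minor seventh is Eb5.
A minor seventh up from E3 gives D4.
C3 up a minor seventh is Bb3.
A3: a seventh up reaches G, and 10 semitones makes it G4.
C4: a seventh up reaches B, and 10 semitones makes it Bb4.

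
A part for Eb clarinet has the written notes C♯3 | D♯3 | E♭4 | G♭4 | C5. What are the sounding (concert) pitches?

E3 F#3 Gb4 Bbb4 Eb5

The Eb clarinet sounds a minor third above written, so transpose each written note up a minor third.
C#3 gives E3
D#3 gives F#3
Eb4 gives Gb4
Gb4 gives Bbb4
C5 gives Eb5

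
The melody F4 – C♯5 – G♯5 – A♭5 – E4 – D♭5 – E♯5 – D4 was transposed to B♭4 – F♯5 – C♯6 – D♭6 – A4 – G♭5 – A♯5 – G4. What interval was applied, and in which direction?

up a perfect fourth

From F4 to Bb4 is 4 letter names — a fourth of some quality.
F4 to Bb4 is 5 semitones, which makes it a perfect fourth; the second version is higher, so the direction is up.
Checking another pair — D4 → G4 — gives the same interval.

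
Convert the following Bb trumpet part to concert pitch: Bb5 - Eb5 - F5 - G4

Ab5 Db5 Eb5 F4

Written C4 on the Bb trumpet sounds as Bb3, a major second lower; apply that shift to every note.
Bb5 -> Ab5
Eb5 -> Db5
F5 -> Eb5
G4 -> F4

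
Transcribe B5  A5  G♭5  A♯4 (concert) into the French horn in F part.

F#6 E6 Db6 E#5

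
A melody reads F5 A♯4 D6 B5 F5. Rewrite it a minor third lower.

D5 F##4 B5 G#5 D5

F5 gives D5
A#4 gives F##4
D6 gives B5
B5 gives G#5
F5 gives D5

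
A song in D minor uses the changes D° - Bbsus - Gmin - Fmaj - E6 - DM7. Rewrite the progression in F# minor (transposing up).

F#° Dsus Bmin Amaj G#6 F#M7

D minor up to F# minor is a major third; each chord root moves by that interval while the quality stays the same.
D°: root D up a major third → F#, giving F#°.
Bbsus: root Bb up a major third → D, giving Dsus.
Gmin: root G up a major third → B, giving Bmin.
Fmaj: root F up a major third → A, giving Amaj.
E6: root E up a major third → G#, giving G#6.
DM7: root D up a major third → F#, giving F#M7.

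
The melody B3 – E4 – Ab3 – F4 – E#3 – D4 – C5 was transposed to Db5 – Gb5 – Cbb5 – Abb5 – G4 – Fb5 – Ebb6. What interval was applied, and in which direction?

Take the first pair: B3 → Db5. B to D spans 10 letter names, so the interval is some kind of tenth.
B3 to Db5 is 14 semitones, which makes it a diminished tenth; the second version is higher, so the direction is up.
Checking another pair — C5 → Ebb6 — gives the same interval.

up a diminished tenth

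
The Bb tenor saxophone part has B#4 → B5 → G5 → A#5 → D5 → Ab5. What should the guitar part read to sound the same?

First find concert pitch: the Bb tenor saxophone sounds a major ninth below written, so B#4 B5 G5 A#5 D5 Ab5 sounds A#3 A4 F4 G#4 C4 Gb4.
Then write for guitar: it sounds a perfect octave below written, so the part must be a perfect octave above concert.
A#3 → A#4
A4 → A5
F4 → F5
G#4 → G#5
C4 → C5
Gb4 → Gb5

A#4 A5 F5 G#5 C5 Gb5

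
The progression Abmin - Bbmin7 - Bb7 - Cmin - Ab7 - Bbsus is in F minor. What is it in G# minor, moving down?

Bmin C#min7 C#7 D#min B7 C#sus

F minor down to G# minor is a diminished seventh; each chord root moves by that interval while the quality stays the same.
Abmin: root Ab down a diminished seventh → B, giving Bmin.
Bbmin7: root Bb down a diminished seventh → C#, giving C#min7.
Bb7: root Bb down a diminished seventh → C#, giving C#7.
Cmin: root C down a diminished seventh → D#, giving D#min.
Ab7: root Ab down a diminished seventh → B, giving B7.
Bbsus: root Bb down a diminished seventh → C#, giving C#sus.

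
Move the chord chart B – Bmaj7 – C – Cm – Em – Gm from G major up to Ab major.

G major up to Ab major is a minor second; each chord root moves by that interval while the quality stays the same.
B: root B up a minor second → C, giving C.
Bmaj7: root B up a minor second → C, giving Cmaj7.
C: root C up a minor second → Db, giving Db.
Cm: root C up a minor second → Db, giving Dbm.
Em: root E up a minor second → F, giving Fm.
Gm: root G up a minor second → Ab, giving Abm.

C Cmaj7 Db Dbm Fm Abm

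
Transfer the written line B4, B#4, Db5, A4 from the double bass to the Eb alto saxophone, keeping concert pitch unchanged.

G#4 G##4 Bb4 F#4

First find concert pitch: the double bass sounds a perfect octave below written, so B4 B#4 Db5 A4 sounds B3 B#3 Db4 A3.
Then write for Eb alto saxophone: it sounds a major sixth below written, so the part must be a major sixth above concert.
B3 → G#4
B#3 → G##4
Db4 → Bb4
A3 → F#4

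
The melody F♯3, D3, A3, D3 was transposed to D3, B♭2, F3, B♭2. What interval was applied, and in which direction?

From F#3 to D3 is 3 letter names — a third of some quality.
D3 to F#3 is 4 semitones, which makes it a major third; the second version is lower, so the direction is down.
Checking another pair — D3 → Bb2 — gives the same interval.

down a major third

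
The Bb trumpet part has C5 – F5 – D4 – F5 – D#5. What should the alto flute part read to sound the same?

First find concert pitch: the Bb trumpet sounds a major second below written, so C5 F5 D4 F5 D#5 sounds Bb4 Eb5 C4 Eb5 C#5.
Then write for alto flute: it sounds a perfect fourth below written, so the part must be a perfect fourth above concert.
Bb4 → Eb5
Eb5 → Ab5
C4 → F4
Eb5 → Ab5
C#5 → F#5

Eb5 Ab5 F4 Ab5 F#5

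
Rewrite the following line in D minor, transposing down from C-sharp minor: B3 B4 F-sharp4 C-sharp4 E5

C-sharp minor to D minor down is a major seventh, so every note moves down by that interval.
B3 -> C3
B4 -> C4
F#4 -> G3
C#4 -> D3
E5 -> F4

C3 C4 G3 D3 F4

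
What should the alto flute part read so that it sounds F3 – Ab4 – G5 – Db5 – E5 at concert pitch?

Written C4 sounds as G3 on the alto flute, so concert pitches are written a perfect fourth up.
F3 gives Bb3
Ab4 gives Db5
G5 gives C6
Db5 gives Gb5
E5 gives A5

Bb3 Db5 C6 Gb5 A5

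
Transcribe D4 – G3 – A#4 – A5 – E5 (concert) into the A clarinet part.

F4 Bb3 C#5 C6 G5

Written C4 sounds as A3 on the A clarinet, so concert pitches are written a minor third up.
D4 → F4
G3 → Bb3
A#4 → C#5
A5 → C6
E5 → G5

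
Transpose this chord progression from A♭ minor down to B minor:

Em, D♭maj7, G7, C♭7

A♭ minor down to B minor is a diminished seventh; each chord root moves by that interval while the quality stays the same.
Em: root E down a diminished seventh → F##, giving F##m.
D♭maj7: root D♭ down a diminished seventh → E, giving Emaj7.
G7: root G down a diminished seventh → A#, giving A#7.
C♭7: root C♭ down a diminished seventh → D, giving D7.

F##m Emaj7 A#7 D7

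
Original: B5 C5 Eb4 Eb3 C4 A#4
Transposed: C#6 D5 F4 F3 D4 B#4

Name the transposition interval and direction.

up a major second

Take the first pair: B5 → C#6. B to C spans 2 letter names, so the interval is some kind of second.
B5 to C#6 is 2 semitones, which makes it a major second; the second version is higher, so the direction is up.
Checking another pair — A#4 → B#4 — gives the same interval.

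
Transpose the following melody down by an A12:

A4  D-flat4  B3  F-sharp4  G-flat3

Db3 Gbb2 Eb2 Bb2 Cbb2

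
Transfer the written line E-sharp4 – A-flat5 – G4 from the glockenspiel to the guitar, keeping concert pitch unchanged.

E#7 Ab8 G7

First find concert pitch: the glockenspiel sounds a perfect fifteenth above written, so E-sharp4 A-flat5 G4 sounds E#6 Ab7 G6.
Then write for guitar: it sounds a perfect octave below written, so the part must be a perfect octave above concert.
E#6 → E#7
Ab7 → Ab8
G6 → G7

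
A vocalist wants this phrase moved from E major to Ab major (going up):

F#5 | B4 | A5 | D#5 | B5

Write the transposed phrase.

Bb5 Eb5 Db6 G5 Eb6

From E up to Ab is a diminished fourth; apply that to each pitch.
F#5 → Bb5
B4 → Eb5
A5 → Db6
D#5 → G5
B5 → Eb6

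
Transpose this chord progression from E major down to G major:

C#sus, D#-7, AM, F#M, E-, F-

E major down to G major is a major sixth; each chord root moves by that interval while the quality stays the same.
C#sus: root C# down a major sixth → E, giving Esus.
D#-7: root D# down a major sixth → F#, giving F#-7.
AM: root A down a major sixth → C, giving CM.
F#M: root F# down a major sixth → A, giving AM.
E-: root E down a major sixth → G, giving G-.
F-: root F down a major sixth → Ab, giving Ab-.

Esus F#-7 CM AM G- Ab-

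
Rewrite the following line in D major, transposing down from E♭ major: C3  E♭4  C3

B2 D4 B2

From E♭ down to D is a minor second; apply that to each pitch.
C3 → B2
Eb4 → D4
C3 → B2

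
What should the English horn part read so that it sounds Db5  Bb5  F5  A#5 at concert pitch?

Ab5 F6 C6 E#6

The English horn sounds a perfect fifth below written, so the written part must be a perfect fifth above concert — transpose each note up.
Db5 to Ab5
Bb5 to F6
F5 to C6
A#5 to E#6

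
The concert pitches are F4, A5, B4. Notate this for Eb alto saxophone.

The Eb alto saxophone sounds a major sixth below written, so the written part must be a major sixth above concert — transpose each note up.
F4 -> D5
A5 -> F#6
B4 -> G#5

D5 F#6 G#5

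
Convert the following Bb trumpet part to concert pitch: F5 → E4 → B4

Eb5 D4 A4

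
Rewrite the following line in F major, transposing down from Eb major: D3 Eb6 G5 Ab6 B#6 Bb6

From Eb down to F is a minor seventh; apply that to each pitch.
D3 becomes E2
Eb6 becomes F5
G5 becomes A4
Ab6 becomes Bb5
B#6 becomes C##6
Bb6 becomes C6

E2 F5 A4 Bb5 C##6 C6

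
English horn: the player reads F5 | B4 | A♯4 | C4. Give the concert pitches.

Bb4 E4 D#4 F3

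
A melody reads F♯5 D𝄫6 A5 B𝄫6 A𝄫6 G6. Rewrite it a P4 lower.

F#5 to C#5
Dbb6 to Abb5
A5 to E5
Bbb6 to Fb6
Abb6 to Ebb6
G6 to D6

C#5 Abb5 E5 Fb6 Ebb6 D6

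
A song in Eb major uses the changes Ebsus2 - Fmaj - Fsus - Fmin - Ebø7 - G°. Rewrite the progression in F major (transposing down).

Fsus2 Gmaj Gsus Gmin Fø7 A°

Eb major down to F major is a minor seventh; each chord root moves by that interval while the quality stays the same.
Ebsus2: root Eb down a minor seventh → F, giving Fsus2.
Fmaj: root F down a minor seventh → G, giving Gmaj.
Fsus: root F down a minor seventh → G, giving Gsus.
Fmin: root F down a minor seventh → G, giving Gmin.
Ebø7: root Eb down a minor seventh → F, giving Fø7.
G°: root G down a minor seventh → A, giving A°.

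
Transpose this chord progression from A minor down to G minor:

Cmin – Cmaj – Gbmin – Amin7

Bbmin Bbmaj Fbmin Gmin7

A minor down to G minor is a major second; each chord root moves by that interval while the quality stays the same.
Cmin: root C down a major second → Bb, giving Bbmin.
Cmaj: root C down a major second → Bb, giving Bbmaj.
Gbmin: root Gb down a major second → Fb, giving Fbmin.
Amin7: root A down a major second → G, giving Gmin7.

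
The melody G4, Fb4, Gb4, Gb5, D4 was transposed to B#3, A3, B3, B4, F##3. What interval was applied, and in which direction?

From G4 to B#3 is 6 letter names — a sixth of some quality.
B#3 to G4 is 7 semitones, which makes it a diminished sixth; the second version is lower, so the direction is down.
Checking another pair — D4 → F##3 — gives the same interval.

down a diminished sixth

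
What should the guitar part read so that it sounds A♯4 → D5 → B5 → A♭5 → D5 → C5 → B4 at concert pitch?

A#5 D6 B6 Ab6 D6 C6 B5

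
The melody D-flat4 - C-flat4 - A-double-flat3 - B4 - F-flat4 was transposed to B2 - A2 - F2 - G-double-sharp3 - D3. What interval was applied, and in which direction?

down a diminished tenth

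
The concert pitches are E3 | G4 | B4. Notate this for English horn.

The English horn sounds a perfect fifth below written, so the written part must be a perfect fifth above concert — transpose each note up.
E3 becomes B3
G4 becomes D5
B4 becomes F#5

B3 D5 F#5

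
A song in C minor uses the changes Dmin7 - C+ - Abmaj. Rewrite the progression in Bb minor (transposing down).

Cmin7 Bb+ Gbmaj

C minor down to Bb minor is a major second; each chord root moves by that interval while the quality stays the same.
Dmin7: root D down a major second → C, giving Cmin7.
C+: root C down a major second → Bb, giving Bb+.
Abmaj: root Ab down a major second → Gb, giving Gbmaj.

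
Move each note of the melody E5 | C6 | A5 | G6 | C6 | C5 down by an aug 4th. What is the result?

Bb4 Gb5 Eb5 Db6 Gb5 Gb4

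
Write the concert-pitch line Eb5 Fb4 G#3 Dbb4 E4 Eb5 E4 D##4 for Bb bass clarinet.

Written C4 sounds as Bb2 on the Bb bass clarinet, so concert pitches are written a major ninth up.
Eb5 -> F6
Fb4 -> Gb5
G#3 -> A#4
Dbb4 -> Ebb5
E4 -> F#5
Eb5 -> F6
E4 -> F#5
D##4 -> E##5

F6 Gb5 A#4 Ebb5 F#5 F6 F#5 E##5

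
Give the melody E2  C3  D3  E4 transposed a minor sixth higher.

C3 Ab3 Bb3 C5

E2: a sixth up reaches C, and 8 semitones makes it C3.
C3 up a minor sixth is Ab3.
A minor sixth up from D3 gives Bb3.
E4: a sixth up reaches C, and 8 semitones makes it C5.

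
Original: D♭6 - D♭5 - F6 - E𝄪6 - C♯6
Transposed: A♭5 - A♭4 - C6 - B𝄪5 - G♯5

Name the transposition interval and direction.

down a perfect fourth

Take the first pair: Db6 → Ab5. D to A spans 4 letter names, so the interval is some kind of fourth.
Ab5 to Db6 is 5 semitones, which makes it a perfect fourth; the second version is lower, so the direction is down.
Checking another pair — C#6 → G#5 — gives the same interval.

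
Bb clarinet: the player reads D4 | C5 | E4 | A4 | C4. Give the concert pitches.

C4 Bb4 D4 G4 Bb3

Written C4 on the Bb clarinet sounds as Bb3, a major second lower; apply that shift to every note.
D4 gives C4
C5 gives Bb4
E4 gives D4
A4 gives G4
C4 gives Bb3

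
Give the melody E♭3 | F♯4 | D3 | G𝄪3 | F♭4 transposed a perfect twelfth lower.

Eb3 → Ab1
F#4 → B2
D3 → G1
G##3 → C##2
Fb4 → Bbb2

Ab1 B2 G1 C##2 Bbb2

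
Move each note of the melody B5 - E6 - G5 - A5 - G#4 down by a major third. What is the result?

G5 C6 Eb5 F5 E4

A major third down from B5 gives G5.
E6: a third down reaches C, and 4 semitones makes it C6.
G5 down a major third is Eb5.
A major third down from A5 gives F5.
G#4 down a major third is E4.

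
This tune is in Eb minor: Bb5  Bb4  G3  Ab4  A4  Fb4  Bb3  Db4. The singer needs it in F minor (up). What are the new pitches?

From Eb up to F is a major second; apply that to each pitch.
Bb5 to C6
Bb4 to C5
G3 to A3
Ab4 to Bb4
A4 to B4
Fb4 to Gb4
Bb3 to C4
Db4 to Eb4

C6 C5 A3 Bb4 B4 Gb4 C4 Eb4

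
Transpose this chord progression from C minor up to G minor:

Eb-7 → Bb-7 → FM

Bb-7 F-7 CM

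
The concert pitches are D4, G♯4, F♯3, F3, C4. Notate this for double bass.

D5 G#5 F#4 F4 C5

Written C4 sounds as C3 on the double bass, so concert pitches are written a perfect octave up.
D4 becomes D5
G#4 becomes G#5
F#3 becomes F#4
F3 becomes F4
C4 becomes C5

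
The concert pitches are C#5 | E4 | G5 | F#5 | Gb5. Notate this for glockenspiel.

C#3 E2 G3 F#3 Gb3

Written C4 sounds as C6 on the glockenspiel, so concert pitches are written a perfect fifteenth down.
C#5 to C#3
E4 to E2
G5 to G3
F#5 to F#3
Gb5 to Gb3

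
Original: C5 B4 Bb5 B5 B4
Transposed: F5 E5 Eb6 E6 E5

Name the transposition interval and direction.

up a perfect fourth

From C5 to F5 is 4 letter names — a fourth of some quality.
C5 to F5 is 5 semitones, which makes it a perfect fourth; the second version is higher, so the direction is up.
Checking another pair — B4 → E5 — gives the same interval.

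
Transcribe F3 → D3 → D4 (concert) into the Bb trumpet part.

Written C4 sounds as Bb3 on the Bb trumpet, so concert pitches are written a major second up.
F3 becomes G3
D3 becomes E3
D4 becomes E4

G3 E3 E4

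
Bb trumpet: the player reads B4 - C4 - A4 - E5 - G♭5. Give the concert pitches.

A4 Bb3 G4 D5 Fb5

The Bb trumpet sounds a major second below written, so transpose each written note down a major second.
B4 → A4
C4 → Bb3
A4 → G4
E5 → D5
Gb5 → Fb5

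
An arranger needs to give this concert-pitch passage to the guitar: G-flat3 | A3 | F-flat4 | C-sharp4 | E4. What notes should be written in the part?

Gb4 A4 Fb5 C#5 E5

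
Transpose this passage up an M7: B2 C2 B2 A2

A#3 B2 A#3 G#3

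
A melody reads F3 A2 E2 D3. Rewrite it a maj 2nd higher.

F3 gives G3
A2 gives B2
E2 gives F#2
D3 gives E3

G3 B2 F#2 E3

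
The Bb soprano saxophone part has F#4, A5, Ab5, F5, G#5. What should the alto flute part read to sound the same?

First find concert pitch: the Bb soprano saxophone sounds a major second below written, so F#4 A5 Ab5 F5 G#5 sounds E4 G5 Gb5 Eb5 F#5.
Then write for alto flute: it sounds a perfect fourth below written, so the part must be a perfect fourth above concert.
E4 → A4
G5 → C6
Gb5 → Cb6
Eb5 → Ab5
F#5 → B5

A4 C6 Cb6 Ab5 B5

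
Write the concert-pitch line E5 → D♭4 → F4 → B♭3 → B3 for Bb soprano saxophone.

F#5 Eb4 G4 C4 C#4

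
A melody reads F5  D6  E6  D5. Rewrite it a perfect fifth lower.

Bb4 G5 A5 G4

F5: a fifth down reaches B, and 7 semitones makes it Bb4.
D6 down a perfect fifth is G5.
E6 down a perfect fifth is A5.
D5: a fifth down reaches G, and 7 semitones makes it G4.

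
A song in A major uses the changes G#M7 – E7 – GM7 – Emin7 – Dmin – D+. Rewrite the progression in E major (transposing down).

A major down to E major is a perfect fourth; each chord root moves by that interval while the quality stays the same.
G#M7: root G# down a perfect fourth → D#, giving D#M7.
E7: root E down a perfect fourth → B, giving B7.
GM7: root G down a perfect fourth → D, giving DM7.
Emin7: root E down a perfect fourth → B, giving Bmin7.
Dmin: root D down a perfect fourth → A, giving Amin.
D+: root D down a perfect fourth → A, giving A+.

D#M7 B7 DM7 Bmin7 Amin A+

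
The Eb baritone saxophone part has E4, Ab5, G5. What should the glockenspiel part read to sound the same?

G0 Cb2 Bb1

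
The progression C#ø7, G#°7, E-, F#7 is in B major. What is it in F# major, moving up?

G#ø7 D#°7 B- C#7

B major up to F# major is a perfect fifth; each chord root moves by that interval while the quality stays the same.
C#ø7: root C# up a perfect fifth → G#, giving G#ø7.
G#°7: root G# up a perfect fifth → D#, giving D#°7.
E-: root E up a perfect fifth → B, giving B-.
F#7: root F# up a perfect fifth → C#, giving C#7.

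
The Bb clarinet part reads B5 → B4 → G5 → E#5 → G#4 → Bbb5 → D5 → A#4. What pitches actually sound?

A5 A4 F5 D#5 F#4 Abb5 C5 G#4

Written C4 on the Bb clarinet sounds as Bb3, a major second lower; apply that shift to every note.
B5 to A5
B4 to A4
G5 to F5
E#5 to D#5
G#4 to F#4
Bbb5 to Abb5
D5 to C5
A#4 to G#4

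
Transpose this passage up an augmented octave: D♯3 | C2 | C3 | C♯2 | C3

D##4 C#3 C#4 C##3 C#4

An augmented octave up from D#3 gives D##4.
C2: an octave up reaches C, and 13 semitones makes it C#3.
C3: an octave up reaches C, and 13 semitones makes it C#4.
An augmented octave up from C#2 gives C##3.
C3: an octave up reaches C, and 13 semitones makes it C#4.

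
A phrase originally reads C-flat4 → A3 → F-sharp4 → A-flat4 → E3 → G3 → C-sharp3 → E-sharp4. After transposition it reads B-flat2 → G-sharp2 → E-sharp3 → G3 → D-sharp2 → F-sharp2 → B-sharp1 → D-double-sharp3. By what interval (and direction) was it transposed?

down a minor ninth

From Cb4 to Bb2 is 9 letter names — a ninth of some quality.
Bb2 to Cb4 is 13 semitones, which makes it a minor ninth; the second version is lower, so the direction is down.
Checking another pair — E#4 → D##3 — gives the same interval.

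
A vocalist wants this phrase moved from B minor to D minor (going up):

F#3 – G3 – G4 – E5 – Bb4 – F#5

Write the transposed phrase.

A3 Bb3 Bb4 G5 Db5 A5

From B up to D is a minor third; apply that to each pitch.
F#3 becomes A3
G3 becomes Bb3
G4 becomes Bb4
E5 becomes G5
Bb4 becomes Db5
F#5 becomes A5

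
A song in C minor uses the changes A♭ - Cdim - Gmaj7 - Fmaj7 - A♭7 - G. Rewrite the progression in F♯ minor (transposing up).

D F#dim C#maj7 Bmaj7 D7 C#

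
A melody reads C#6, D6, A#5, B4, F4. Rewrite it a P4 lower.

G#5 A5 E#5 F#4 C4

A perfect fourth down from C#6 gives G#5.
D6: a fourth down reaches A, and 5 semitones makes it A5.
A#5: a fourth down reaches E, and 5 semitones makes it E#5.
A perfect fourth down from B4 gives F#4.
F4 down a perfect fourth is C4.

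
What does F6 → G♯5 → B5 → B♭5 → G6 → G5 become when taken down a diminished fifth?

B5 C##5 E#5 E5 C#6 C#5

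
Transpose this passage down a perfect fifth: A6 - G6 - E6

D6 C6 A5

A perfect fifth down from A6 gives D6.
A perfect fifth down from G6 gives C6.
E6: a fifth down reaches A, and 7 semitones makes it A5.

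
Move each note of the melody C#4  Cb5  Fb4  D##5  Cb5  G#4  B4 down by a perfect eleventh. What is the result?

C#4 down a perfect eleventh is G#2.
Cb5 down a perfect eleventh is Gb3.
Fb4: an eleventh down reaches C, and 17 semitones makes it Cb3.
D##5 down a perfect eleventh is A##3.
Cb5: an eleventh down reaches G, and 17 semitones makes it Gb3.
G#4: an eleventh down reaches D, and 17 semitones makes it D#3.
A perfect eleventh down from B4 gives F#3.

G#2 Gb3 Cb3 A##3 Gb3 D#3 F#3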